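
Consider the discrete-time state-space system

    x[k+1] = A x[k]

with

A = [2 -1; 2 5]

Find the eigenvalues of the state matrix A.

det(zI - A) = z^2 - (tr A)z + det A, with tr A = 2 + 5 = 7 and det A = 2·5 - (-1)·2 = 10 - (-2) = 12.
So p(z) = det(zI - A) = z^2 - 7z + 12.
Factor z^2 - 7z + 12: two numbers with sum 7 and product 12 are 4 and 3, so z^2 - 7z + 12 = (z - 4)(z - 3).
Hence p(z) = (z - 4) (z - 3), with roots 3, 4.

3, 4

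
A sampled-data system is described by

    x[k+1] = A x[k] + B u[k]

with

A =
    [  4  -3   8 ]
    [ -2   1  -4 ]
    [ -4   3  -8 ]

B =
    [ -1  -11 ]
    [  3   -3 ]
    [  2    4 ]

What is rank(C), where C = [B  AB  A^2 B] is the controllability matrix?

2

AB = [[3, -3], [-3, 3], [-3, 3]]
A^2B = [[-3, 3], [3, -3], [3, -3]]
Controllability matrix C = [B  AB  A^2B] = [[-1, -11, 3, -3, -3, 3], [3, -3, -3, 3, 3, -3], [2, 4, -3, 3, 3, -3]]
The rows r1, r2, r3 of C are linearly dependent: r1 - r2 + 2·r3 = 0 (check each entry), so rank(C) ≤ 2.
The 2×2 minor from rows 1, 2, columns 1, 2 is (-1)·(-3) - (-11)·3 = 3 - (-33) = 36 ≠ 0, so rank(C) = 2.
rank(C) = 2 < n = 3, so the pair (A, B) is not completely controllable.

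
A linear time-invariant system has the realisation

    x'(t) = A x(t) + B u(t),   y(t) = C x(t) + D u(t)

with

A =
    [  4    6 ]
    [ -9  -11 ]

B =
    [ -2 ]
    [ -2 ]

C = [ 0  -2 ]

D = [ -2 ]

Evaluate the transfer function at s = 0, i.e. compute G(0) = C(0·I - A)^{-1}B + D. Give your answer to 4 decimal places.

-7.2000

G(0) = C(-A)^{-1}B + D = -C A^{-1} B + D.
det A = 10, so A^{-1} = (1/10)·adj(A) = [[-11/10, -3/5], [9/10, 2/5]]
A^{-1} B = [17/5, -13/5]^T
C A^{-1} B = 26/5
G(0) = D - C A^{-1} B = -2 - (26/5) = -36/5 ≈ -7.2000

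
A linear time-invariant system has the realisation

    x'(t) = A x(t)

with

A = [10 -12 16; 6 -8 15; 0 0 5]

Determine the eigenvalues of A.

-2, 4, 5

det(sI - A) = s^3 - (tr A)s^2 + (M11 + M22 + M33)s - det A, where Mii is the 2×2 principal minor of A obtained by deleting row i and column i.
tr A = 10 + (-8) + 5 = 7; M11 = (-8)·5 - 15·0 = -40 - 0 = -40; M22 = 10·5 - 16·0 = 50 - 0 = 50; M33 = 10·(-8) - (-12)·6 = -80 - (-72) = -8; sum of minors = 2.
det A = 10·((-8)·5 - 15·0) - (-12)·(6·5 - 15·0) + 16·(6·0 - (-8)·0) = 10·(-40) - (-12)·30 + 16·0 = -40.
So p(s) = det(sI - A) = s^3 - 7s^2 + 2s + 40.
Rational-root test: any integer root divides 40. Testing small divisors, s = -2 works: p(-2) = -8 + (-28) + (-4) + 40 = 0, so (s + 2) is a factor.
Dividing, p(s) = (s + 2)(s^2 - 9s + 20).
Factor s^2 - 9s + 20: two numbers with sum 9 and product 20 are 5 and 4, so s^2 - 9s + 20 = (s - 5)(s - 4).
Hence p(s) = (s - 5) (s - 4) (s + 2), with roots -2, 4, 5.
At least one eigenvalue has non-negative real part, so the system is not asymptotically stable.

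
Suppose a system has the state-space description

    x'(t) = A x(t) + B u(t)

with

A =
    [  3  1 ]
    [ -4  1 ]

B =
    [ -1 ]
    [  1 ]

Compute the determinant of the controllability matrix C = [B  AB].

AB = [[-2], [5]]
Controllability matrix C = [B  AB] = [[-1, -2], [1, 5]]
det(C) = (-1)·5 - (-2)·1 = -5 - (-2) = -3
Since det(C) ≠ 0, rank(C) = 2 and the system is completely controllable.

-3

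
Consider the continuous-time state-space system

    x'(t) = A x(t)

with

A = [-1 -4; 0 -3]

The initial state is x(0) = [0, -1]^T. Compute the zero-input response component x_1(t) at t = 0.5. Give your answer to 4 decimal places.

0.7668

det(sI - A) = s^2 - (tr A)s + det A, with tr A = (-1) + (-3) = -4 and det A = (-1)·(-3) - (-4)·0 = 3 - 0 = 3.
So p(s) = det(sI - A) = s^2 + 4s + 3.
Factor s^2 + 4s + 3: two numbers with sum -4 and product 3 are -1 and -3, so s^2 + 4s + 3 = (s + 1)(s + 3).
Hence p(s) = (s + 1) (s + 3), with roots -3, -1.
The eigenvalues -3, -1 are distinct and real, so A is diagonalisable and x(t) = e^{At} x(0) = V diag(e^{λ_i t}) V^{-1} x(0), where the columns of V are the eigenvectors.
λ = -3: A - (-3)I = [[2, -4], [0, 0]]. Row 1 gives 2·v1 + (-4)·v2 = 0, so take v_1 = [2, 1]^T.
λ = -1: A - (-1)I = [[0, -4], [0, -2]]. Row 1 gives 0·v1 + (-4)·v2 = 0, so take v_2 = [-1, 0]^T.
V = [v_1 v_2] = [[2, -1], [1, 0]] has det V = 1, so V^{-1} = adj(V)/det V = [[0, 1], [-1, 2]].
Modal coordinates z(0) = V^{-1} x(0): 0·0 + 1·(-1) = -1; (-1)·0 + 2·(-1) = -2; so z(0) = [-1, -2]^T.
x_1(t) = Σ_i (v_i)_1 · z_i(0) · e^{λ_i t} (row 1 of V times the modal terms).
x_1(0.5) = 2·(-1)·e^{-3·0.5} + (-1)·(-2)·e^{-1·0.5} = (-2)·0.223130 + 2·0.606531 = 0.7668.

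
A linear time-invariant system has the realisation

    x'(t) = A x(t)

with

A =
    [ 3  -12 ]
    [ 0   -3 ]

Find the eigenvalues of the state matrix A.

-3, 3

det(sI - A) = s^2 - (tr A)s + det A, with tr A = 3 + (-3) = 0 and det A = 3·(-3) - (-12)·0 = -9 - 0 = -9.
So p(s) = det(sI - A) = s^2 - 9.
Factor s^2 - 9: two numbers with sum 0 and product -9 are 3 and -3, so s^2 - 9 = (s - 3)(s + 3).
Hence p(s) = (s - 3) (s + 3), with roots -3, 3.
At least one eigenvalue has non-negative real part, so the system is not asymptotically stable.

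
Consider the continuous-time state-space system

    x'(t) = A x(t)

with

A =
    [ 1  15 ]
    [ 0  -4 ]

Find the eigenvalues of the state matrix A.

det(sI - A) = s^2 - (tr A)s + det A, with tr A = 1 + (-4) = -3 and det A = 1·(-4) - 15·0 = -4 - 0 = -4.
So p(s) = det(sI - A) = s^2 + 3s - 4.
Factor s^2 + 3s - 4: two numbers with sum -3 and product -4 are 1 and -4, so s^2 + 3s - 4 = (s - 1)(s + 4).
Hence p(s) = (s - 1) (s + 4), with roots -4, 1.
At least one eigenvalue has non-negative real part, so the system is not asymptotically stable.

-4, 1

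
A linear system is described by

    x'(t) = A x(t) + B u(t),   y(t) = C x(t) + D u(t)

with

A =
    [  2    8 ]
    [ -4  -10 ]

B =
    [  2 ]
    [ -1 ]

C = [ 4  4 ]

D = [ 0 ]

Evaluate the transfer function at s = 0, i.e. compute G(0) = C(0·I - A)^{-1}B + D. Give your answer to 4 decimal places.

G(0) = C(-A)^{-1}B + D = -C A^{-1} B + D.
det A = 12, so A^{-1} = (1/12)·adj(A) = [[-5/6, -2/3], [1/3, 1/6]]
A^{-1} B = [-1, 1/2]^T
C A^{-1} B = -2
G(0) = D - C A^{-1} B = 0 - (-2) = 2

2.0000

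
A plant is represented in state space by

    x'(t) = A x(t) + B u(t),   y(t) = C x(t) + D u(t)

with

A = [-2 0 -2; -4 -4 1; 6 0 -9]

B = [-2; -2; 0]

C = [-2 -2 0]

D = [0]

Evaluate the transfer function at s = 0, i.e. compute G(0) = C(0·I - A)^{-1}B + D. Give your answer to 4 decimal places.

G(0) = C(-A)^{-1}B + D = -C A^{-1} B + D.
det A = -120, so A^{-1} = (1/-120)·adj(A) = [[-3/10, 0, 1/15], [1/4, -1/4, -1/12], [-1/5, 0, -1/15]]
A^{-1} B = [3/5, 0, 2/5]^T
C A^{-1} B = -6/5
G(0) = D - C A^{-1} B = 0 - (-6/5) = 6/5 ≈ 1.2000

1.2000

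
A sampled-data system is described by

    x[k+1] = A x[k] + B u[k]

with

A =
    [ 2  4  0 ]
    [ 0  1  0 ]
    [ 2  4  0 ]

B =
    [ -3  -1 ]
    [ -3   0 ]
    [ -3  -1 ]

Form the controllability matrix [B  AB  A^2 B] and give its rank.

AB = [[-18, -2], [-3, 0], [-18, -2]]
A^2B = [[-48, -4], [-3, 0], [-48, -4]]
Controllability matrix C = [B  AB  A^2B] = [[-3, -1, -18, -2, -48, -4], [-3, 0, -3, 0, -3, 0], [-3, -1, -18, -2, -48, -4]]
The rows r1, r2, r3 of C are linearly dependent: -r1 + r3 = 0 (check each entry), so rank(C) ≤ 2.
The 2×2 minor from rows 1, 2, columns 1, 2 is (-3)·0 - (-1)·(-3) = 0 - 3 = -3 ≠ 0, so rank(C) = 2.
rank(C) = 2 < n = 3, so the pair (A, B) is not completely controllable.

2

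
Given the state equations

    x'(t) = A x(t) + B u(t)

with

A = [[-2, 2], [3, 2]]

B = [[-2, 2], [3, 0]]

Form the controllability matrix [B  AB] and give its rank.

2

AB = [[10, -4], [0, 6]]
Controllability matrix C = [B  AB] = [[-2, 2, 10, -4], [3, 0, 0, 6]]
Take the 2×2 submatrix of C formed by columns 1, 2: [[-2, 2], [3, 0]]. Its determinant is (-2)·0 - 2·3 = 0 - 6 = -6 ≠ 0.
So rank(C) ≥ 2; since C has 2 rows, rank(C) = 2.
rank(C) = 2 = n, so the pair (A, B) is completely controllable.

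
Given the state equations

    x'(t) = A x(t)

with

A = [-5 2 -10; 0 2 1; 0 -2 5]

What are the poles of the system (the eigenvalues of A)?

det(sI - A) = s^3 - (tr A)s^2 + (M11 + M22 + M33)s - det A, where Mii is the 2×2 principal minor of A obtained by deleting row i and column i.
tr A = (-5) + 2 + 5 = 2; M11 = 2·5 - 1·(-2) = 10 - (-2) = 12; M22 = (-5)·5 - (-10)·0 = -25 - 0 = -25; M33 = (-5)·2 - 2·0 = -10 - 0 = -10; sum of minors = -23.
det A = (-5)·(2·5 - 1·(-2)) - 2·(0·5 - 1·0) + (-10)·(0·(-2) - 2·0) = (-5)·12 - 2·0 + (-10)·0 = -60.
So p(s) = det(sI - A) = s^3 - 2s^2 - 23s + 60.
Rational-root test: any integer root divides 60. Testing small divisors, s = 3 works: p(3) = 27 + (-18) + (-69) + 60 = 0, so (s - 3) is a factor.
Dividing, p(s) = (s - 3)(s^2 + s - 20).
Factor s^2 + s - 20: two numbers with sum -1 and product -20 are 4 and -5, so s^2 + s - 20 = (s - 4)(s + 5).
Hence p(s) = (s - 4) (s - 3) (s + 5), with roots -5, 3, 4.
At least one eigenvalue has non-negative real part, so the system is not asymptotically stable.

-5, 3, 4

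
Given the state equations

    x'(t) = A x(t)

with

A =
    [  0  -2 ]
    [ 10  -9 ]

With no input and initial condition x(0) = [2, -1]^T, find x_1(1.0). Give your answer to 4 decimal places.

0.1524

det(sI - A) = s^2 - (tr A)s + det A, with tr A = 0 + (-9) = -9 and det A = 0·(-9) - (-2)·10 = 0 - (-20) = 20.
So p(s) = det(sI - A) = s^2 + 9s + 20.
Factor s^2 + 9s + 20: two numbers with sum -9 and product 20 are -4 and -5, so s^2 + 9s + 20 = (s + 4)(s + 5).
Hence p(s) = (s + 4) (s + 5), with roots -5, -4.
The eigenvalues -5, -4 are distinct and real, so A is diagonalisable and x(t) = e^{At} x(0) = V diag(e^{λ_i t}) V^{-1} x(0), where the columns of V are the eigenvectors.
λ = -5: A - (-5)I = [[5, -2], [10, -4]]. Row 1 gives 5·v1 + (-2)·v2 = 0, so take v_1 = [2, 5]^T.
λ = -4: A - (-4)I = [[4, -2], [10, -5]]. Row 1 gives 4·v1 + (-2)·v2 = 0, so take v_2 = [1, 2]^T.
V = [v_1 v_2] = [[2, 1], [5, 2]] has det V = -1, so V^{-1} = adj(V)/det V = [[-2, 1], [5, -2]].
Modal coordinates z(0) = V^{-1} x(0): (-2)·2 + 1·(-1) = -5; 5·2 + (-2)·(-1) = 12; so z(0) = [-5, 12]^T.
x_1(t) = Σ_i (v_i)_1 · z_i(0) · e^{λ_i t} (row 1 of V times the modal terms).
x_1(1.0) = 2·(-5)·e^{-5·1.0} + 1·12·e^{-4·1.0} = (-10)·0.006738 + 12·0.018316 = 0.1524.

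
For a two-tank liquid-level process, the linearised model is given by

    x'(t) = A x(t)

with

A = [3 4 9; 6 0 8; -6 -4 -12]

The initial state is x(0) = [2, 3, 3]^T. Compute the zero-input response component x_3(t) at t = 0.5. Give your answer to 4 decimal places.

det(sI - A) = s^3 - (tr A)s^2 + (M11 + M22 + M33)s - det A, where Mii is the 2×2 principal minor of A obtained by deleting row i and column i.
tr A = 3 + 0 + (-12) = -9; M11 = 0·(-12) - 8·(-4) = 0 - (-32) = 32; M22 = 3·(-12) - 9·(-6) = -36 - (-54) = 18; M33 = 3·0 - 4·6 = 0 - 24 = -24; sum of minors = 26.
det A = 3·(0·(-12) - 8·(-4)) - 4·(6·(-12) - 8·(-6)) + 9·(6·(-4) - 0·(-6)) = 3·32 - 4·(-24) + 9·(-24) = -24.
So p(s) = det(sI - A) = s^3 + 9s^2 + 26s + 24.
Rational-root test: any integer root divides 24. Testing small divisors, s = -2 works: p(-2) = -8 + 36 + (-52) + 24 = 0, so (s + 2) is a factor.
Dividing, p(s) = (s + 2)(s^2 + 7s + 12).
Factor s^2 + 7s + 12: two numbers with sum -7 and product 12 are -3 and -4, so s^2 + 7s + 12 = (s + 3)(s + 4).
Hence p(s) = (s + 2) (s + 3) (s + 4), with roots -4, -3, -2.
The eigenvalues -4, -3, -2 are distinct and real, so A is diagonalisable and x(t) = e^{At} x(0) = V diag(e^{λ_i t}) V^{-1} x(0), where the columns of V are the eigenvectors.
λ = -4: A - (-4)I = [[7, 4, 9], [6, 4, 8], [-6, -4, -8]]. v must be orthogonal to every row; (row 1) × (row 2) = [-4, -2, 4], so take v_1 = [2, 1, -2]^T.
λ = -3: A - (-3)I = [[6, 4, 9], [6, 3, 8], [-6, -4, -9]]. v must be orthogonal to every row; (row 1) × (row 2) = [5, 6, -6], so take v_2 = [-5, -6, 6]^T.
λ = -2: A - (-2)I = [[5, 4, 9], [6, 2, 8], [-6, -4, -10]]. v must be orthogonal to every row; (row 1) × (row 2) = [14, 14, -14], so take v_3 = [1, 1, -1]^T.
V = [v_1 v_2 v_3] = [[2, -5, 1], [1, -6, 1], [-2, 6, -1]] has det V = -1, so V^{-1} = adj(V)/det V = [[0, -1, -1], [1, 0, 1], [6, 2, 7]].
Modal coordinates z(0) = V^{-1} x(0): 0·2 + (-1)·3 + (-1)·3 = -6; 1·2 + 0·3 + 1·3 = 5; 6·2 + 2·3 + 7·3 = 39; so z(0) = [-6, 5, 39]^T.
x_3(t) = Σ_i (v_i)_3 · z_i(0) · e^{λ_i t} (row 3 of V times the modal terms).
x_3(0.5) = (-2)·(-6)·e^{-4·0.5} + 6·5·e^{-3·0.5} + (-1)·39·e^{-2·0.5} = 12·0.135335 + 30·0.223130 + (-39)·0.367879 = -6.0294.

-6.0294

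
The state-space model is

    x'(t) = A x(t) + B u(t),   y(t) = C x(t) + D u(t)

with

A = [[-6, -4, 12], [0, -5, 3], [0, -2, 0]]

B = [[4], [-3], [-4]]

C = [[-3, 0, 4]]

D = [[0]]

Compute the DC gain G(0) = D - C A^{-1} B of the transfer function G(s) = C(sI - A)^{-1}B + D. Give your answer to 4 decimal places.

G(0) = C(-A)^{-1}B + D = -C A^{-1} B + D.
det A = -36, so A^{-1} = (1/-36)·adj(A) = [[-1/6, 2/3, -4/3], [0, 0, -1/2], [0, 1/3, -5/6]]
A^{-1} B = [8/3, 2, 7/3]^T
C A^{-1} B = 4/3
G(0) = D - C A^{-1} B = 0 - (4/3) = -4/3 ≈ -1.3333

-1.3333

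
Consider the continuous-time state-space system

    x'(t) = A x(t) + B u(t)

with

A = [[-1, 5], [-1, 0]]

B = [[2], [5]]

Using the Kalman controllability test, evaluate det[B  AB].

AB = [[23], [-2]]
Controllability matrix C = [B  AB] = [[2, 23], [5, -2]]
det(C) = 2·(-2) - 23·5 = -4 - 115 = -119
Since det(C) ≠ 0, rank(C) = 2 and the system is completely controllable.

-119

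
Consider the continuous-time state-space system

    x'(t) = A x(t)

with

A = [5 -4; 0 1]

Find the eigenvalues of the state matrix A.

1, 5

det(sI - A) = s^2 - (tr A)s + det A, with tr A = 5 + 1 = 6 and det A = 5·1 - (-4)·0 = 5 - 0 = 5.
So p(s) = det(sI - A) = s^2 - 6s + 5.
Factor s^2 - 6s + 5: two numbers with sum 6 and product 5 are 5 and 1, so s^2 - 6s + 5 = (s - 5)(s - 1).
Hence p(s) = (s - 5) (s - 1), with roots 1, 5.
At least one eigenvalue has non-negative real part, so the system is not asymptotically stable.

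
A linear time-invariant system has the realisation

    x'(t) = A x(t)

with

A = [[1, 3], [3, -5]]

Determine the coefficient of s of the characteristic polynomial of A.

4

For a 2×2 matrix, det(sI - A) = s^2 - (tr A)s + det A.
tr A = -4, det A = -14.
So p(s) = s^2 + 4s - 14.
The coefficient of s is 4.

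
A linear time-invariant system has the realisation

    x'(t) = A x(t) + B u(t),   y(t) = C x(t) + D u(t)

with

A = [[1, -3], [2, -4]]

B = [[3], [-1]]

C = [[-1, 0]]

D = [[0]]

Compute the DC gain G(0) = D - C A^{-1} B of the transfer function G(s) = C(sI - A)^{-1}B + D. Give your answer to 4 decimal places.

G(0) = C(-A)^{-1}B + D = -C A^{-1} B + D.
det A = 2, so A^{-1} = (1/2)·adj(A) = [[-2, 3/2], [-1, 1/2]]
A^{-1} B = [-15/2, -7/2]^T
C A^{-1} B = 15/2
G(0) = D - C A^{-1} B = 0 - (15/2) = -15/2 ≈ -7.5000

-7.5000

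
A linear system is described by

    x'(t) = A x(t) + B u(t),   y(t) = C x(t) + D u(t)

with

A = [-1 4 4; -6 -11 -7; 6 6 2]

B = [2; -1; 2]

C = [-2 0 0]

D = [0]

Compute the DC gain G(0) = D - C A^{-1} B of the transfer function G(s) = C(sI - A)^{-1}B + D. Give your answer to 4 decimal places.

-5.6000

G(0) = C(-A)^{-1}B + D = -C A^{-1} B + D.
det A = -20, so A^{-1} = (1/-20)·adj(A) = [[-1, -4/5, -4/5], [3/2, 13/10, 31/20], [-3/2, -3/2, -7/4]]
A^{-1} B = [-14/5, 24/5, -5]^T
C A^{-1} B = 28/5
G(0) = D - C A^{-1} B = 0 - (28/5) = -28/5 ≈ -5.6000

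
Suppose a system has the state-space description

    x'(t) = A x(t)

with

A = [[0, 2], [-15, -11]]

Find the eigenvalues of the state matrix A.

-6, -5

det(sI - A) = s^2 - (tr A)s + det A, with tr A = 0 + (-11) = -11 and det A = 0·(-11) - 2·(-15) = 0 - (-30) = 30.
So p(s) = det(sI - A) = s^2 + 11s + 30.
Factor s^2 + 11s + 30: two numbers with sum -11 and product 30 are -5 and -6, so s^2 + 11s + 30 = (s + 5)(s + 6).
Hence p(s) = (s + 5) (s + 6), with roots -6, -5.
All eigenvalues have negative real part, so the system is asymptotically stable.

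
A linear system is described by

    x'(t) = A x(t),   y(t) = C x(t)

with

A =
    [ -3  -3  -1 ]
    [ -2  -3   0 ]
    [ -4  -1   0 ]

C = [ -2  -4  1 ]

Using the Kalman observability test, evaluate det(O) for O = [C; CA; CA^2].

CA = [[10, 17, 2]]
CA^2 = [[-72, -83, -10]]
Observability matrix O = [C; CA; CA^2] = [[-2, -4, 1], [10, 17, 2], [-72, -83, -10]]
Expanding along the first row, det(O) = (-2)·(17·(-10) - 2·(-83)) - (-4)·(10·(-10) - 2·(-72)) + 1·(10·(-83) - 17·(-72)) = (-2)·(-4) - (-4)·44 + 1·394 = 578
Since det(O) ≠ 0, rank(O) = 3 and the system is completely observable.

578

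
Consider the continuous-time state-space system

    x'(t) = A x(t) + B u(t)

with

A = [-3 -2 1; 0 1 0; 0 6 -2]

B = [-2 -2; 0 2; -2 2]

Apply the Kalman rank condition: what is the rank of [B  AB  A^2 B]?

2

AB = [[4, 4], [0, 2], [4, 8]]
A^2B = [[-8, -8], [0, 2], [-8, -4]]
Controllability matrix C = [B  AB  A^2B] = [[-2, -2, 4, 4, -8, -8], [0, 2, 0, 2, 0, 2], [-2, 2, 4, 8, -8, -4]]
The rows r1, r2, r3 of C are linearly dependent: -r1 - 2·r2 + r3 = 0 (check each entry), so rank(C) ≤ 2.
The 2×2 minor from rows 1, 2, columns 1, 2 is (-2)·2 - (-2)·0 = -4 - 0 = -4 ≠ 0, so rank(C) = 2.
rank(C) = 2 < n = 3, so the pair (A, B) is not completely controllable.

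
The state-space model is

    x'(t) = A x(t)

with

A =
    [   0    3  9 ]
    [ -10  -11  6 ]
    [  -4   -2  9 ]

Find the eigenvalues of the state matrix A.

-6, 1, 3

det(sI - A) = s^3 - (tr A)s^2 + (M11 + M22 + M33)s - det A, where Mii is the 2×2 principal minor of A obtained by deleting row i and column i.
tr A = 0 + (-11) + 9 = -2; M11 = (-11)·9 - 6·(-2) = -99 - (-12) = -87; M22 = 0·9 - 9·(-4) = 0 - (-36) = 36; M33 = 0·(-11) - 3·(-10) = 0 - (-30) = 30; sum of minors = -21.
det A = 0·((-11)·9 - 6·(-2)) - 3·((-10)·9 - 6·(-4)) + 9·((-10)·(-2) - (-11)·(-4)) = 0·(-87) - 3·(-66) + 9·(-24) = -18.
So p(s) = det(sI - A) = s^3 + 2s^2 - 21s + 18.
Rational-root test: any integer root divides 18. Testing small divisors, s = 1 works: p(1) = 1 + 2 + (-21) + 18 = 0, so (s - 1) is a factor.
Dividing, p(s) = (s - 1)(s^2 + 3s - 18).
Factor s^2 + 3s - 18: two numbers with sum -3 and product -18 are 3 and -6, so s^2 + 3s - 18 = (s - 3)(s + 6).
Hence p(s) = (s - 3) (s - 1) (s + 6), with roots -6, 1, 3.
At least one eigenvalue has non-negative real part, so the system is not asymptotically stable.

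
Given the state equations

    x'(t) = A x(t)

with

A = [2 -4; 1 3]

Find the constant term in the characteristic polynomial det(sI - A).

For a 2×2 matrix, det(sI - A) = s^2 - (tr A)s + det A.
tr A = 5, det A = 10.
So p(s) = s^2 - 5s + 10.
The constant term is 10.

10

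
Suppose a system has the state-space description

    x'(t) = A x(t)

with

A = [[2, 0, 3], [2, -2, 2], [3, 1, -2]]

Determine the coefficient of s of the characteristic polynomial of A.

-15

Expand det(sI - A) for the 3×3 matrix.
p(s) = s^3 + 2s^2 - 15s - 28.
(Check: constant term = det(-A) = (-1)^3 det A = -28; coefficient of s^2 = -tr A = 2.)
The coefficient of s is -15.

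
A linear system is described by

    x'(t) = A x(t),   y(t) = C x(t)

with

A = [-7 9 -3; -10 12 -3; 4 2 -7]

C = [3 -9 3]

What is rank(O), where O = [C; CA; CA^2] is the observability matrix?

2

CA = [[81, -75, -3]]
CA^2 = [[171, -177, 3]]
Observability matrix O = [C; CA; CA^2] = [[3, -9, 3], [81, -75, -3], [171, -177, 3]]
The columns c1, c2, c3 of O are linearly dependent: c1 + c2 + 2·c3 = 0 (check each entry), so rank(O) ≤ 2.
The 2×2 minor from rows 1, 2, columns 1, 2 is 3·(-75) - (-9)·81 = -225 - (-729) = 504 ≠ 0, so rank(O) = 2.
rank(O) = 2 < n = 3, so the pair (A, C) is not completely observable.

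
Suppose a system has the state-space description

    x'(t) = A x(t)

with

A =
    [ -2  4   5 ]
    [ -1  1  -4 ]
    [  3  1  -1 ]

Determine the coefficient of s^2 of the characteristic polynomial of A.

2

Expand det(sI - A) for the 3×3 matrix.
p(s) = s^3 + 2s^2 - 8s + 78.
(Check: constant term = det(-A) = (-1)^3 det A = 78; coefficient of s^2 = -tr A = 2.)
The coefficient of s^2 is 2.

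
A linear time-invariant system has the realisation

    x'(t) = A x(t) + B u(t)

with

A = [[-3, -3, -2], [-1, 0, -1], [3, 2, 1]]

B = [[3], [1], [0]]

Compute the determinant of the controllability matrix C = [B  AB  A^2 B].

AB = [[-12], [-3], [11]]
A^2B = [[23], [1], [-31]]
Controllability matrix C = [B  AB  A^2B] = [[3, -12, 23], [1, -3, 1], [0, 11, -31]]
Expanding along the first row, det(C) = 3·((-3)·(-31) - 1·11) - (-12)·(1·(-31) - 1·0) + 23·(1·11 - (-3)·0) = 3·82 - (-12)·(-31) + 23·11 = 127
Since det(C) ≠ 0, rank(C) = 3 and the system is completely controllable.

127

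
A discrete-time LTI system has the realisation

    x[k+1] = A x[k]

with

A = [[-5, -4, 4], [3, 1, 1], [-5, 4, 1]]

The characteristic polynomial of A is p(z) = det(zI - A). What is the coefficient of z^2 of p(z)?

Expand det(zI - A) for the 3×3 matrix.
p(z) = z^3 + 3z^2 + 19z - 115.
(Check: constant term = det(-A) = (-1)^3 det A = -115; coefficient of z^2 = -tr A = 3.)
The coefficient of z^2 is 3.

3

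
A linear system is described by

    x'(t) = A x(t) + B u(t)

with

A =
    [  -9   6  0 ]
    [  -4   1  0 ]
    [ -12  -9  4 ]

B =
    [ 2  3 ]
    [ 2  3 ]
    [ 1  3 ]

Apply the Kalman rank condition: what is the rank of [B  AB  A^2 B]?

AB = [[-6, -9], [-6, -9], [-38, -51]]
A^2B = [[18, 27], [18, 27], [-26, -15]]
Controllability matrix C = [B  AB  A^2B] = [[2, 3, -6, -9, 18, 27], [2, 3, -6, -9, 18, 27], [1, 3, -38, -51, -26, -15]]
The rows r1, r2, r3 of C are linearly dependent: -r1 + r2 = 0 (check each entry), so rank(C) ≤ 2.
The 2×2 minor from rows 1, 3, columns 1, 2 is 2·3 - 3·1 = 6 - 3 = 3 ≠ 0, so rank(C) = 2.
rank(C) = 2 < n = 3, so the pair (A, B) is not completely controllable.

2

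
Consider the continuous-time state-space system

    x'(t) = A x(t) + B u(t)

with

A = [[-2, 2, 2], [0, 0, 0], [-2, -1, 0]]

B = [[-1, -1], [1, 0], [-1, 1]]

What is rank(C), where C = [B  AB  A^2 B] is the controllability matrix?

AB = [[2, 4], [0, 0], [1, 2]]
A^2B = [[-2, -4], [0, 0], [-4, -8]]
Controllability matrix C = [B  AB  A^2B] = [[-1, -1, 2, 4, -2, -4], [1, 0, 0, 0, 0, 0], [-1, 1, 1, 2, -4, -8]]
Take the 3×3 submatrix of C formed by columns 1, 2, 3: [[-1, -1, 2], [1, 0, 0], [-1, 1, 1]]. Its determinant is (-1)·(0·1 - 0·1) - (-1)·(1·1 - 0·(-1)) + 2·(1·1 - 0·(-1)) = (-1)·0 - (-1)·1 + 2·1 = 3 ≠ 0.
So rank(C) ≥ 3; since C has 3 rows, rank(C) = 3.
rank(C) = 3 = n, so the pair (A, B) is completely controllable.

3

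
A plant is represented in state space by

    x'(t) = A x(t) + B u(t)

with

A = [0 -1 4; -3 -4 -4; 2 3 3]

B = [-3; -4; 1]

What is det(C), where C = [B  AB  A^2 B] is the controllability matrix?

AB = [[8], [21], [-15]]
A^2B = [[-81], [-48], [34]]
Controllability matrix C = [B  AB  A^2B] = [[-3, 8, -81], [-4, 21, -48], [1, -15, 34]]
Expanding along the first row, det(C) = (-3)·(21·34 - (-48)·(-15)) - 8·((-4)·34 - (-48)·1) + (-81)·((-4)·(-15) - 21·1) = (-3)·(-6) - 8·(-88) + (-81)·39 = -2437
Since det(C) ≠ 0, rank(C) = 3 and the system is completely controllable.

-2437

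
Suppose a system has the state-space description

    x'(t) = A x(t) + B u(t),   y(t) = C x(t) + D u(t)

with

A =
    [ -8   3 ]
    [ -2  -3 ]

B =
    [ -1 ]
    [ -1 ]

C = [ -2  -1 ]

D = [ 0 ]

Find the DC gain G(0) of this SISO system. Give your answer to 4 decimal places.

G(0) = C(-A)^{-1}B + D = -C A^{-1} B + D.
det A = 30, so A^{-1} = (1/30)·adj(A) = [[-1/10, -1/10], [1/15, -4/15]]
A^{-1} B = [1/5, 1/5]^T
C A^{-1} B = -3/5
G(0) = D - C A^{-1} B = 0 - (-3/5) = 3/5 ≈ 0.6000

0.6000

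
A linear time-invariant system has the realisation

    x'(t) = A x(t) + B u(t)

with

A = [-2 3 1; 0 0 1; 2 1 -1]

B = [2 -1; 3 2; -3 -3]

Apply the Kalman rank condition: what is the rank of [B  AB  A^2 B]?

3

AB = [[2, 5], [-3, -3], [10, 3]]
A^2B = [[-3, -16], [10, 3], [-9, 4]]
Controllability matrix C = [B  AB  A^2B] = [[2, -1, 2, 5, -3, -16], [3, 2, -3, -3, 10, 3], [-3, -3, 10, 3, -9, 4]]
Take the 3×3 submatrix of C formed by columns 1, 2, 3: [[2, -1, 2], [3, 2, -3], [-3, -3, 10]]. Its determinant is 2·(2·10 - (-3)·(-3)) - (-1)·(3·10 - (-3)·(-3)) + 2·(3·(-3) - 2·(-3)) = 2·11 - (-1)·21 + 2·(-3) = 37 ≠ 0.
So rank(C) ≥ 3; since C has 3 rows, rank(C) = 3.
rank(C) = 3 = n, so the pair (A, B) is completely controllable.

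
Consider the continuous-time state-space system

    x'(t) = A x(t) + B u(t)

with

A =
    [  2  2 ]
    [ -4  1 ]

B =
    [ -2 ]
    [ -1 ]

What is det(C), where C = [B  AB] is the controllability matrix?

AB = [[-6], [7]]
Controllability matrix C = [B  AB] = [[-2, -6], [-1, 7]]
det(C) = (-2)·7 - (-6)·(-1) = -14 - 6 = -20
Since det(C) ≠ 0, rank(C) = 2 and the system is completely controllable.

-20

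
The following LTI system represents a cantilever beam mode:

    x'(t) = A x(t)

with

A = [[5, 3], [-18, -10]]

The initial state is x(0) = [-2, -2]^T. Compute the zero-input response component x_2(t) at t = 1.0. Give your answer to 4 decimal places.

5.5564

det(sI - A) = s^2 - (tr A)s + det A, with tr A = 5 + (-10) = -5 and det A = 5·(-10) - 3·(-18) = -50 - (-54) = 4.
So p(s) = det(sI - A) = s^2 + 5s + 4.
Factor s^2 + 5s + 4: two numbers with sum -5 and product 4 are -1 and -4, so s^2 + 5s + 4 = (s + 1)(s + 4).
Hence p(s) = (s + 1) (s + 4), with roots -4, -1.
The eigenvalues -4, -1 are distinct and real, so A is diagonalisable and x(t) = e^{At} x(0) = V diag(e^{λ_i t}) V^{-1} x(0), where the columns of V are the eigenvectors.
λ = -4: A - (-4)I = [[9, 3], [-18, -6]]. Row 1 gives 9·v1 + 3·v2 = 0, so take v_1 = [-1, 3]^T.
λ = -1: A - (-1)I = [[6, 3], [-18, -9]]. Row 1 gives 6·v1 + 3·v2 = 0, so take v_2 = [1, -2]^T.
V = [v_1 v_2] = [[-1, 1], [3, -2]] has det V = -1, so V^{-1} = adj(V)/det V = [[2, 1], [3, 1]].
Modal coordinates z(0) = V^{-1} x(0): 2·(-2) + 1·(-2) = -6; 3·(-2) + 1·(-2) = -8; so z(0) = [-6, -8]^T.
x_2(t) = Σ_i (v_i)_2 · z_i(0) · e^{λ_i t} (row 2 of V times the modal terms).
x_2(1.0) = 3·(-6)·e^{-4·1.0} + (-2)·(-8)·e^{-1·1.0} = (-18)·0.018316 + 16·0.367879 = 5.5564.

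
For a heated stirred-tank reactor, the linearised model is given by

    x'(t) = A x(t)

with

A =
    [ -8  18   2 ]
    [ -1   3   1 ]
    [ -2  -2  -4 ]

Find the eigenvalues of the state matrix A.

det(sI - A) = s^3 - (tr A)s^2 + (M11 + M22 + M33)s - det A, where Mii is the 2×2 principal minor of A obtained by deleting row i and column i.
tr A = (-8) + 3 + (-4) = -9; M11 = 3·(-4) - 1·(-2) = -12 - (-2) = -10; M22 = (-8)·(-4) - 2·(-2) = 32 - (-4) = 36; M33 = (-8)·3 - 18·(-1) = -24 - (-18) = -6; sum of minors = 20.
det A = (-8)·(3·(-4) - 1·(-2)) - 18·((-1)·(-4) - 1·(-2)) + 2·((-1)·(-2) - 3·(-2)) = (-8)·(-10) - 18·6 + 2·8 = -12.
So p(s) = det(sI - A) = s^3 + 9s^2 + 20s + 12.
Rational-root test: any integer root divides 12. Testing small divisors, s = -1 works: p(-1) = -1 + 9 + (-20) + 12 = 0, so (s + 1) is a factor.
Dividing, p(s) = (s + 1)(s^2 + 8s + 12).
Factor s^2 + 8s + 12: two numbers with sum -8 and product 12 are -2 and -6, so s^2 + 8s + 12 = (s + 2)(s + 6).
Hence p(s) = (s + 1) (s + 2) (s + 6), with roots -6, -2, -1.
All eigenvalues have negative real part, so the system is asymptotically stable.

-6, -2, -1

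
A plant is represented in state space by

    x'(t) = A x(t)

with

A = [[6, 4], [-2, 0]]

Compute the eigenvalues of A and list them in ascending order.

2, 4

det(sI - A) = s^2 - (tr A)s + det A, with tr A = 6 + 0 = 6 and det A = 6·0 - 4·(-2) = 0 - (-8) = 8.
So p(s) = det(sI - A) = s^2 - 6s + 8.
Factor s^2 - 6s + 8: two numbers with sum 6 and product 8 are 4 and 2, so s^2 - 6s + 8 = (s - 4)(s - 2).
Hence p(s) = (s - 4) (s - 2), with roots 2, 4.
At least one eigenvalue has non-negative real part, so the system is not asymptotically stable.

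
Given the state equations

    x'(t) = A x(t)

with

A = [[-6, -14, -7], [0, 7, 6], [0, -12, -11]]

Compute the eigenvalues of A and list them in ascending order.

det(sI - A) = s^3 - (tr A)s^2 + (M11 + M22 + M33)s - det A, where Mii is the 2×2 principal minor of A obtained by deleting row i and column i.
tr A = (-6) + 7 + (-11) = -10; M11 = 7·(-11) - 6·(-12) = -77 - (-72) = -5; M22 = (-6)·(-11) - (-7)·0 = 66 - 0 = 66; M33 = (-6)·7 - (-14)·0 = -42 - 0 = -42; sum of minors = 19.
det A = (-6)·(7·(-11) - 6·(-12)) - (-14)·(0·(-11) - 6·0) + (-7)·(0·(-12) - 7·0) = (-6)·(-5) - (-14)·0 + (-7)·0 = 30.
So p(s) = det(sI - A) = s^3 + 10s^2 + 19s - 30.
Rational-root test: any integer root divides -30. Testing small divisors, s = 1 works: p(1) = 1 + 10 + 19 + (-30) = 0, so (s - 1) is a factor.
Dividing, p(s) = (s - 1)(s^2 + 11s + 30).
Factor s^2 + 11s + 30: two numbers with sum -11 and product 30 are -5 and -6, so s^2 + 11s + 30 = (s + 5)(s + 6).
Hence p(s) = (s - 1) (s + 5) (s + 6), with roots -6, -5, 1.
At least one eigenvalue has non-negative real part, so the system is not asymptotically stable.

-6, -5, 1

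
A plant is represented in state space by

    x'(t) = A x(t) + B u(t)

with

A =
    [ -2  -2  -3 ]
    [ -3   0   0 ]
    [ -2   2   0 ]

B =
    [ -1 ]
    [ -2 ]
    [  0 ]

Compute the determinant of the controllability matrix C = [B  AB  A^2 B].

-66

AB = [[6], [3], [-2]]
A^2B = [[-12], [-18], [-6]]
Controllability matrix C = [B  AB  A^2B] = [[-1, 6, -12], [-2, 3, -18], [0, -2, -6]]
Expanding along the first row, det(C) = (-1)·(3·(-6) - (-18)·(-2)) - 6·((-2)·(-6) - (-18)·0) + (-12)·((-2)·(-2) - 3·0) = (-1)·(-54) - 6·12 + (-12)·4 = -66
Since det(C) ≠ 0, rank(C) = 3 and the system is completely controllable.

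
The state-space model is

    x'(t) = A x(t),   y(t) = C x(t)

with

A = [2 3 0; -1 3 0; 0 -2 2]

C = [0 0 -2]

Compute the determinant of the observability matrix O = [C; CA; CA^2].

-32

CA = [[0, 4, -4]]
CA^2 = [[-4, 20, -8]]
Observability matrix O = [C; CA; CA^2] = [[0, 0, -2], [0, 4, -4], [-4, 20, -8]]
Expanding along the first row, det(O) = 0·(4·(-8) - (-4)·20) - 0·(0·(-8) - (-4)·(-4)) + (-2)·(0·20 - 4·(-4)) = 0·48 - 0·(-16) + (-2)·16 = -32
Since det(O) ≠ 0, rank(O) = 3 and the system is completely observable.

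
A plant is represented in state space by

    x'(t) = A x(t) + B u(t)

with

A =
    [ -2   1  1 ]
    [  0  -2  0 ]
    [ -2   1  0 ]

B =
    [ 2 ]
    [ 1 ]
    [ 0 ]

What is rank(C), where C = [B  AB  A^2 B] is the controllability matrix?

3

AB = [[-3], [-2], [-3]]
A^2B = [[1], [4], [4]]
Controllability matrix C = [B  AB  A^2B] = [[2, -3, 1], [1, -2, 4], [0, -3, 4]]
det(C) = 2·((-2)·4 - 4·(-3)) - (-3)·(1·4 - 4·0) + 1·(1·(-3) - (-2)·0) = 2·4 - (-3)·4 + 1·(-3) = 17 ≠ 0, so rank(C) = 3.
rank(C) = 3 = n, so the pair (A, B) is completely controllable.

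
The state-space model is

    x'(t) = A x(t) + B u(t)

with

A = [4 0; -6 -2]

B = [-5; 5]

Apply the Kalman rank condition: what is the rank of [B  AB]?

1

AB = [[-20], [20]]
Controllability matrix C = [B  AB] = [[-5, -20], [5, 20]]
Every column of C is a scalar multiple of column 1 = [-5, 5] (multipliers 1, 4), so the columns span a one-dimensional space.
C ≠ 0, hence rank(C) = 1.
rank(C) = 1 < n = 2, so the pair (A, B) is not completely controllable.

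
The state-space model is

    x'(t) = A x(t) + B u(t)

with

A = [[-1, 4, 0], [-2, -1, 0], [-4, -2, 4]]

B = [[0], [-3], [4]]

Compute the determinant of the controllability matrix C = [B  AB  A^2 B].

AB = [[-12], [3], [22]]
A^2B = [[24], [21], [130]]
Controllability matrix C = [B  AB  A^2B] = [[0, -12, 24], [-3, 3, 21], [4, 22, 130]]
Expanding along the first row, det(C) = 0·(3·130 - 21·22) - (-12)·((-3)·130 - 21·4) + 24·((-3)·22 - 3·4) = 0·(-72) - (-12)·(-474) + 24·(-78) = -7560
Since det(C) ≠ 0, rank(C) = 3 and the system is completely controllable.

-7560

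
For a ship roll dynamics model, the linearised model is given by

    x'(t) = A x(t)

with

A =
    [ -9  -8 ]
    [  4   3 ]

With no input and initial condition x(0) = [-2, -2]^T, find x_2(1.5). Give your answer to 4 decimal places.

det(sI - A) = s^2 - (tr A)s + det A, with tr A = (-9) + 3 = -6 and det A = (-9)·3 - (-8)·4 = -27 - (-32) = 5.
So p(s) = det(sI - A) = s^2 + 6s + 5.
Factor s^2 + 6s + 5: two numbers with sum -6 and product 5 are -1 and -5, so s^2 + 6s + 5 = (s + 1)(s + 5).
Hence p(s) = (s + 1) (s + 5), with roots -5, -1.
The eigenvalues -5, -1 are distinct and real, so A is diagonalisable and x(t) = e^{At} x(0) = V diag(e^{λ_i t}) V^{-1} x(0), where the columns of V are the eigenvectors.
λ = -5: A - (-5)I = [[-4, -8], [4, 8]]. Row 1 gives (-4)·v1 + (-8)·v2 = 0, so take v_1 = [2, -1]^T.
λ = -1: A - (-1)I = [[-8, -8], [4, 4]]. Row 1 gives (-8)·v1 + (-8)·v2 = 0, so take v_2 = [1, -1]^T.
V = [v_1 v_2] = [[2, 1], [-1, -1]] has det V = -1, so V^{-1} = adj(V)/det V = [[1, 1], [-1, -2]].
Modal coordinates z(0) = V^{-1} x(0): 1·(-2) + 1·(-2) = -4; (-1)·(-2) + (-2)·(-2) = 6; so z(0) = [-4, 6]^T.
x_2(t) = Σ_i (v_i)_2 · z_i(0) · e^{λ_i t} (row 2 of V times the modal terms).
x_2(1.5) = (-1)·(-4)·e^{-5·1.5} + (-1)·6·e^{-1·1.5} = 4·0.000553 + (-6)·0.223130 = -1.3366.

-1.3366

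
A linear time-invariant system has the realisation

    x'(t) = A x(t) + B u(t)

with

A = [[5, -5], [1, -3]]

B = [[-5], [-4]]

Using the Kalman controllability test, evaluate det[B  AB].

-55

AB = [[-5], [7]]
Controllability matrix C = [B  AB] = [[-5, -5], [-4, 7]]
det(C) = (-5)·7 - (-5)·(-4) = -35 - 20 = -55
Since det(C) ≠ 0, rank(C) = 2 and the system is completely controllable.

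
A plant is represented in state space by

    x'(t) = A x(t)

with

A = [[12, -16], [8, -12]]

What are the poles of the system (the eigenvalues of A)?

-4, 4

det(sI - A) = s^2 - (tr A)s + det A, with tr A = 12 + (-12) = 0 and det A = 12·(-12) - (-16)·8 = -144 - (-128) = -16.
So p(s) = det(sI - A) = s^2 - 16.
Factor s^2 - 16: two numbers with sum 0 and product -16 are 4 and -4, so s^2 - 16 = (s - 4)(s + 4).
Hence p(s) = (s - 4) (s + 4), with roots -4, 4.
At least one eigenvalue has non-negative real part, so the system is not asymptotically stable.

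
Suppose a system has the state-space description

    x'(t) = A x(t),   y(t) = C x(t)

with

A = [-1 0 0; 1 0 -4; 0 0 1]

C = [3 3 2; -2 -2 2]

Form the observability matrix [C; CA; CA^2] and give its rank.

2

CA = [[0, 0, -10], [0, 0, 10]]
CA^2 = [[0, 0, -10], [0, 0, 10]]
Observability matrix O = [C; CA; CA^2] = [[3, 3, 2], [-2, -2, 2], [0, 0, -10], [0, 0, 10], [0, 0, -10], [0, 0, 10]]
The columns c1, c2, c3 of O are linearly dependent: -c1 + c2 = 0 (check each entry), so rank(O) ≤ 2.
The 2×2 minor from rows 1, 2, columns 1, 3 is 3·2 - 2·(-2) = 6 - (-4) = 10 ≠ 0, so rank(O) = 2.
rank(O) = 2 < n = 3, so the pair (A, C) is not completely observable.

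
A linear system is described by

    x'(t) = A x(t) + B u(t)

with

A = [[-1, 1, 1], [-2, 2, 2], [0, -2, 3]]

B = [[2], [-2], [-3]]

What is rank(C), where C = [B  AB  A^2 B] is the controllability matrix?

3

AB = [[-7], [-14], [-5]]
A^2B = [[-12], [-24], [13]]
Controllability matrix C = [B  AB  A^2B] = [[2, -7, -12], [-2, -14, -24], [-3, -5, 13]]
det(C) = 2·((-14)·13 - (-24)·(-5)) - (-7)·((-2)·13 - (-24)·(-3)) + (-12)·((-2)·(-5) - (-14)·(-3)) = 2·(-302) - (-7)·(-98) + (-12)·(-32) = -906 ≠ 0, so rank(C) = 3.
rank(C) = 3 = n, so the pair (A, B) is completely controllable.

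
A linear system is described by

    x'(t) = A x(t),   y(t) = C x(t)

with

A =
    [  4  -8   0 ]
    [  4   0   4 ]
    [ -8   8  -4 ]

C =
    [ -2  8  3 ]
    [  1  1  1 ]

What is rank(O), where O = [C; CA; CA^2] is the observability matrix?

CA = [[0, 40, 20], [0, 0, 0]]
CA^2 = [[0, 160, 80], [0, 0, 0]]
Observability matrix O = [C; CA; CA^2] = [[-2, 8, 3], [1, 1, 1], [0, 40, 20], [0, 0, 0], [0, 160, 80], [0, 0, 0]]
The columns c1, c2, c3 of O are linearly dependent: -c1 - c2 + 2·c3 = 0 (check each entry), so rank(O) ≤ 2.
The 2×2 minor from rows 1, 2, columns 1, 2 is (-2)·1 - 8·1 = -2 - 8 = -10 ≠ 0, so rank(O) = 2.
rank(O) = 2 < n = 3, so the pair (A, C) is not completely observable.

2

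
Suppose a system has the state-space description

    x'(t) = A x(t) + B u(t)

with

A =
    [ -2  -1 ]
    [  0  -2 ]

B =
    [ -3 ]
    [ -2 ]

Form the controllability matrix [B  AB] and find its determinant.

4

AB = [[8], [4]]
Controllability matrix C = [B  AB] = [[-3, 8], [-2, 4]]
det(C) = (-3)·4 - 8·(-2) = -12 - (-16) = 4
Since det(C) ≠ 0, rank(C) = 2 and the system is completely controllable.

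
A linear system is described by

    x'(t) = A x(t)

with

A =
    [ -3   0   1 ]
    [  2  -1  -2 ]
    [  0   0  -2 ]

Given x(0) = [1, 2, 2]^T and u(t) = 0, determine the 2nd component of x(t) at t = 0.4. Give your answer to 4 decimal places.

det(sI - A) = s^3 - (tr A)s^2 + (M11 + M22 + M33)s - det A, where Mii is the 2×2 principal minor of A obtained by deleting row i and column i.
tr A = (-3) + (-1) + (-2) = -6; M11 = (-1)·(-2) - (-2)·0 = 2 - 0 = 2; M22 = (-3)·(-2) - 1·0 = 6 - 0 = 6; M33 = (-3)·(-1) - 0·2 = 3 - 0 = 3; sum of minors = 11.
det A = (-3)·((-1)·(-2) - (-2)·0) - 0·(2·(-2) - (-2)·0) + 1·(2·0 - (-1)·0) = (-3)·2 - 0·(-4) + 1·0 = -6.
So p(s) = det(sI - A) = s^3 + 6s^2 + 11s + 6.
Rational-root test: any integer root divides 6. Testing small divisors, s = -1 works: p(-1) = -1 + 6 + (-11) + 6 = 0, so (s + 1) is a factor.
Dividing, p(s) = (s + 1)(s^2 + 5s + 6).
Factor s^2 + 5s + 6: two numbers with sum -5 and product 6 are -2 and -3, so s^2 + 5s + 6 = (s + 2)(s + 3).
Hence p(s) = (s + 1) (s + 2) (s + 3), with roots -3, -2, -1.
The eigenvalues -3, -2, -1 are distinct and real, so A is diagonalisable and x(t) = e^{At} x(0) = V diag(e^{λ_i t}) V^{-1} x(0), where the columns of V are the eigenvectors.
λ = -3: A - (-3)I = [[0, 0, 1], [2, 2, -2], [0, 0, 1]]. v must be orthogonal to every row; (row 1) × (row 2) = [-2, 2, 0], so take v_1 = [1, -1, 0]^T.
λ = -2: A - (-2)I = [[-1, 0, 1], [2, 1, -2], [0, 0, 0]]. v must be orthogonal to every row; (row 1) × (row 2) = [-1, 0, -1], so take v_2 = [1, 0, 1]^T.
λ = -1: A - (-1)I = [[-2, 0, 1], [2, 0, -2], [0, 0, -1]]. v must be orthogonal to every row; (row 1) × (row 2) = [0, -2, 0], so take v_3 = [0, 1, 0]^T.
V = [v_1 v_2 v_3] = [[1, 1, 0], [-1, 0, 1], [0, 1, 0]] has det V = -1, so V^{-1} = adj(V)/det V = [[1, 0, -1], [0, 0, 1], [1, 1, -1]].
Modal coordinates z(0) = V^{-1} x(0): 1·1 + 0·2 + (-1)·2 = -1; 0·1 + 0·2 + 1·2 = 2; 1·1 + 1·2 + (-1)·2 = 1; so z(0) = [-1, 2, 1]^T.
x_2(t) = Σ_i (v_i)_2 · z_i(0) · e^{λ_i t} (row 2 of V times the modal terms).
x_2(0.4) = (-1)·(-1)·e^{-3·0.4} + 0·2·e^{-2·0.4} + 1·1·e^{-1·0.4} = 1·0.301194 + 0·0.449329 + 1·0.670320 = 0.9715.

0.9715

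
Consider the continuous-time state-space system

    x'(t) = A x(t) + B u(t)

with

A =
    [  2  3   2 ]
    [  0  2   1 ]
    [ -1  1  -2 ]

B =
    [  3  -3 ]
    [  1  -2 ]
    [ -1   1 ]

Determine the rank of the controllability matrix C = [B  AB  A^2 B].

3

AB = [[7, -10], [1, -3], [0, -1]]
A^2B = [[17, -31], [2, -7], [-6, 9]]
Controllability matrix C = [B  AB  A^2B] = [[3, -3, 7, -10, 17, -31], [1, -2, 1, -3, 2, -7], [-1, 1, 0, -1, -6, 9]]
Take the 3×3 submatrix of C formed by columns 1, 2, 3: [[3, -3, 7], [1, -2, 1], [-1, 1, 0]]. Its determinant is 3·((-2)·0 - 1·1) - (-3)·(1·0 - 1·(-1)) + 7·(1·1 - (-2)·(-1)) = 3·(-1) - (-3)·1 + 7·(-1) = -7 ≠ 0.
So rank(C) ≥ 3; since C has 3 rows, rank(C) = 3.
rank(C) = 3 = n, so the pair (A, B) is completely controllable.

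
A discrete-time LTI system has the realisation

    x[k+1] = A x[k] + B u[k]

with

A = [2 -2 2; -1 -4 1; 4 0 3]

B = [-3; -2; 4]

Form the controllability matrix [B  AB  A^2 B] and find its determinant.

-1296

AB = [[6], [15], [0]]
A^2B = [[-18], [-66], [24]]
Controllability matrix C = [B  AB  A^2B] = [[-3, 6, -18], [-2, 15, -66], [4, 0, 24]]
Expanding along the first row, det(C) = (-3)·(15·24 - (-66)·0) - 6·((-2)·24 - (-66)·4) + (-18)·((-2)·0 - 15·4) = (-3)·360 - 6·216 + (-18)·(-60) = -1296
Since det(C) ≠ 0, rank(C) = 3 and the system is completely controllable.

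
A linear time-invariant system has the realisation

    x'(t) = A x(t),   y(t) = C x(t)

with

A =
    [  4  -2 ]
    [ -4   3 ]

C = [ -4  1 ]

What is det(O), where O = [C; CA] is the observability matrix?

CA = [[-20, 11]]
Observability matrix O = [C; CA] = [[-4, 1], [-20, 11]]
det(O) = (-4)·11 - 1·(-20) = -44 - (-20) = -24
Since det(O) ≠ 0, rank(O) = 2 and the system is completely observable.

-24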